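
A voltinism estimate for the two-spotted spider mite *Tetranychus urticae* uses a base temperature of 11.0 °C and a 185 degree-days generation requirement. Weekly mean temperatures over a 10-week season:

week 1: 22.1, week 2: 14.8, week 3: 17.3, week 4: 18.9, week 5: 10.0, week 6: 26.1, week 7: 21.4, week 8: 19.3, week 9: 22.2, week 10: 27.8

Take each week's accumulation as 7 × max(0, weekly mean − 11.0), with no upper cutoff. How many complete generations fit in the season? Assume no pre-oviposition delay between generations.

Weekly DD (7 × max(0, T̄ − 11.0)): 77.7, 26.6, 44.1, 55.3, 0.0, 105.7, 72.8, 58.1, 78.4, 117.6.
Season total = 636.3 DD.
Complete generations = ⌊636.3 / 185⌋ = 3.

3 generations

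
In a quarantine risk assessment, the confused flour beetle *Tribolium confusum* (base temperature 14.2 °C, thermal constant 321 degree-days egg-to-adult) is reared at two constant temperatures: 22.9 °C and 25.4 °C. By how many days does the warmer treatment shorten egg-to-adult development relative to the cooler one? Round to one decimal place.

8.2 days

At 22.9 °C: 321 / (22.9 − 14.2) = 321 / 8.7 = 36.897 d.
At 25.4 °C: 321 / (25.4 − 14.2) = 321 / 11.2 = 28.661 d.
Difference = |36.897 − 28.661| = 8.236 ≈ 8.2 days.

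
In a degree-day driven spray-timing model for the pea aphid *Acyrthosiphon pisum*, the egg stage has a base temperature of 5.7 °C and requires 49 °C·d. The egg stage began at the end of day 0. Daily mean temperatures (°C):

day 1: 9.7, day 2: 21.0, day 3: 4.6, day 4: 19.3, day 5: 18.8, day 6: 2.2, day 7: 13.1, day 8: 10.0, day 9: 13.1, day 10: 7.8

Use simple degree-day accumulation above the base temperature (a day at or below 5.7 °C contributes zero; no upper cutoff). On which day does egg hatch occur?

Daily DD above 5.7 °C: 4.0, 15.3, 0.0, 13.6, 13.1, 0.0, 7.4, 4.3, 7.4, 2.1.
Cumulative: 4.0, 19.3, 19.3, 32.9, 46.0, 46.0, 53.4, 57.7, 65.1, 67.2.
The total first reaches 49 DD on day 7.

day 7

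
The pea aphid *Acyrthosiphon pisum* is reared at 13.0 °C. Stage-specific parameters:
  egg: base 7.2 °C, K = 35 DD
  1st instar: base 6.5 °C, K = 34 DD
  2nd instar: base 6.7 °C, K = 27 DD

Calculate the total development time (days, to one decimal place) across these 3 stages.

egg: 35 / (13.0 − 7.2) = 35 / 5.8 = 6.034 d.
1st instar: 34 / (13.0 − 6.5) = 34 / 6.5 = 5.231 d.
2nd instar: 27 / (13.0 − 6.7) = 27 / 6.3 = 4.286 d.
Sum = 15.551 ≈ 15.6 days.

15.6 days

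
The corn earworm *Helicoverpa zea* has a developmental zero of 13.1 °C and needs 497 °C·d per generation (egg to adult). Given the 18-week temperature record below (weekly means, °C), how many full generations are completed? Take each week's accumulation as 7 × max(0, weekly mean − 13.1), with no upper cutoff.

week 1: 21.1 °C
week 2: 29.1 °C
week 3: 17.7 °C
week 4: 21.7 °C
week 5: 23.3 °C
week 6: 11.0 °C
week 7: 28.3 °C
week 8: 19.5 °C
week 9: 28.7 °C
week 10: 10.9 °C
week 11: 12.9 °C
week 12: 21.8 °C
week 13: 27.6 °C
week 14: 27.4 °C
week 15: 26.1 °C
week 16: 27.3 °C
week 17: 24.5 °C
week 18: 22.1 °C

Weekly DD (7 × max(0, T̄ − 13.1)): 56.0, 112.0, 32.2, 60.2, 71.4, 0.0, 106.4, 44.8, 109.2, 0.0, 0.0, 60.9, 101.5, 100.1, 91.0, 99.4, 79.8, 63.0.
Season total = 1187.9 DD.
Complete generations = ⌊1187.9 / 497⌋ = 2.

2 generations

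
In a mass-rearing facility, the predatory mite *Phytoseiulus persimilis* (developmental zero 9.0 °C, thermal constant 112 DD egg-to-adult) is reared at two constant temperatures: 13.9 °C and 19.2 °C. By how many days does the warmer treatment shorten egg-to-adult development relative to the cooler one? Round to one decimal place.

11.9 days

At 13.9 °C: 112 / (13.9 − 9.0) = 112 / 4.9 = 22.857 d.
At 19.2 °C: 112 / (19.2 − 9.0) = 112 / 10.2 = 10.980 d.
Difference = |22.857 − 10.980| = 11.877 ≈ 11.9 days.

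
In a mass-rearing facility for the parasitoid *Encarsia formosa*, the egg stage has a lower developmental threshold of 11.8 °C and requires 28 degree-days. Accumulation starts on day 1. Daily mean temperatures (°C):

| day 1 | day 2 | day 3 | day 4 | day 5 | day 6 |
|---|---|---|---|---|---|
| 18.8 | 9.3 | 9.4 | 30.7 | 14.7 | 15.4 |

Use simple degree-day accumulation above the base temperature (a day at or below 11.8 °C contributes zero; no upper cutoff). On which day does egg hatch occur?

day 5

Daily DD above 11.8 °C: 7.0, 0.0, 0.0, 18.9, 2.9, 3.6.
Cumulative: 7.0, 7.0, 7.0, 25.9, 28.8, 32.4.
The total first reaches 28 DD on day 5.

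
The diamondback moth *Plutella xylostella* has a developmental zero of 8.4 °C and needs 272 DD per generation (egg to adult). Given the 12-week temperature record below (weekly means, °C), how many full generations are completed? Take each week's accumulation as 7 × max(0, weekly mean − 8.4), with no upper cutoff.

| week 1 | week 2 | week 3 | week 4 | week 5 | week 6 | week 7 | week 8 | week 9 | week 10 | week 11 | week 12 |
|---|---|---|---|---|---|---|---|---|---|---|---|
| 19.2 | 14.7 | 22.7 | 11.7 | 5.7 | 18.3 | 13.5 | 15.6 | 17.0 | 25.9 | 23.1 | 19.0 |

Weekly DD (7 × max(0, T̄ − 8.4)): 75.6, 44.1, 100.1, 23.1, 0.0, 69.3, 35.7, 50.4, 60.2, 122.5, 102.9, 74.2.
Season total = 758.1 DD.
Complete generations = ⌊758.1 / 272⌋ = 2.

2 generations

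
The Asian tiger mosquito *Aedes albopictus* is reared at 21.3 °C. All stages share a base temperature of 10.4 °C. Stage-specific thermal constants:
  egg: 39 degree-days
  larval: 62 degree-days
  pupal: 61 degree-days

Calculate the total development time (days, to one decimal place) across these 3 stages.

14.9 days

Daily accumulation at 21.3 °C = 21.3 − 10.4 = 10.9 DD/day.
Total K = 39 + 62 + 61 = 162 DD.
Total duration = 162 / 10.9 = 14.862 ≈ 14.9 days.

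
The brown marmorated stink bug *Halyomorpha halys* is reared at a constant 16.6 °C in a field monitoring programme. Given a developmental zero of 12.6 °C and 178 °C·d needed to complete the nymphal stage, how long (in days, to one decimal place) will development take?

Daily accumulation = 16.6 − 12.6 = 4.0 DD/day.
Duration = 178 / 4.0 = 44.500 ≈ 44.5 days.

44.5 days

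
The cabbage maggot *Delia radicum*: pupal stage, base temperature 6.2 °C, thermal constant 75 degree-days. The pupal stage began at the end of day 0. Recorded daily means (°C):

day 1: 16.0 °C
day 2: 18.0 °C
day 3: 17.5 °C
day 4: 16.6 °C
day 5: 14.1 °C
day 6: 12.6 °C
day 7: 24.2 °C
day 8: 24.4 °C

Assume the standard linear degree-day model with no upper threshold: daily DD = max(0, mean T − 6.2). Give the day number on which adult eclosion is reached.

day 7

Daily DD above 6.2 °C: 9.8, 11.8, 11.3, 10.4, 7.9, 6.4, 18.0, 18.2.
Cumulative: 9.8, 21.6, 32.9, 43.3, 51.2, 57.6, 75.6, 93.8.
The total first reaches 75 DD on day 7.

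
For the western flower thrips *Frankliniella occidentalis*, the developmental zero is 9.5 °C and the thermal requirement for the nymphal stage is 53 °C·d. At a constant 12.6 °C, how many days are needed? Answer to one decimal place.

Daily accumulation = 12.6 − 9.5 = 3.1 DD/day.
Duration = 53 / 3.1 = 17.097 ≈ 17.1 days.

17.1 days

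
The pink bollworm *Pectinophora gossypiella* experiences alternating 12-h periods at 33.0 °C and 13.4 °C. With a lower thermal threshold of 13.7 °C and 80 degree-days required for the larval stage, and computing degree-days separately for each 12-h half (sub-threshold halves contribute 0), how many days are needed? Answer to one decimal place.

Day half: max(0, 33.0 − 13.7) × 0.5 = 19.3 × 0.5 = 9.65 DD.
Night half: max(0, 13.4 − 13.7) × 0.5 = 0.0 × 0.5 = 0.00 DD.
Per 24 h: 9.65 DD/day.
Duration = 80 / 9.65 = 8.290 ≈ 8.3 days.

8.3 days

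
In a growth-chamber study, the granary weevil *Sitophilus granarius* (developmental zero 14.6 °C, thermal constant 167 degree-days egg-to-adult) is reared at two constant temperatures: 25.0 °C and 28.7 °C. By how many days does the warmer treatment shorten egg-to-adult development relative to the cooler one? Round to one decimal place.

At 25.0 °C: 167 / (25.0 − 14.6) = 167 / 10.4 = 16.058 d.
At 28.7 °C: 167 / (28.7 − 14.6) = 167 / 14.1 = 11.844 d.
Difference = |16.058 − 11.844| = 4.214 ≈ 4.2 days.

4.2 days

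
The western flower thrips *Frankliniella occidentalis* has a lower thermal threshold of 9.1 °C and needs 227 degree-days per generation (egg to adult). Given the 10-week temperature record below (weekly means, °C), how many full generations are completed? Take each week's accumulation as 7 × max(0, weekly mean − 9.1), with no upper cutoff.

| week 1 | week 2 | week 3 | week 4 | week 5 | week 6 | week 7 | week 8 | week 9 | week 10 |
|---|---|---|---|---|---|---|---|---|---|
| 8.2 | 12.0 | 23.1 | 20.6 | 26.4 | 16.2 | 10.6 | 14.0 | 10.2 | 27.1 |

Weekly DD (7 × max(0, T̄ − 9.1)): 0.0, 20.3, 98.0, 80.5, 121.1, 49.7, 10.5, 34.3, 7.7, 126.0.
Season total = 548.1 DD.
Complete generations = ⌊548.1 / 227⌋ = 2.

2 generations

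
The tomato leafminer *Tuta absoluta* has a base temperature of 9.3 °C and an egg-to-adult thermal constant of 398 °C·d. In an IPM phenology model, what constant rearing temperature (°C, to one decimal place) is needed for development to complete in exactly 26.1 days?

Required daily accumulation = 398 / 26.1 = 15.249 DD/day.
T = T_base + 15.249 = 9.3 + 15.249 = 24.549 ≈ 24.5 °C.

24.5 °C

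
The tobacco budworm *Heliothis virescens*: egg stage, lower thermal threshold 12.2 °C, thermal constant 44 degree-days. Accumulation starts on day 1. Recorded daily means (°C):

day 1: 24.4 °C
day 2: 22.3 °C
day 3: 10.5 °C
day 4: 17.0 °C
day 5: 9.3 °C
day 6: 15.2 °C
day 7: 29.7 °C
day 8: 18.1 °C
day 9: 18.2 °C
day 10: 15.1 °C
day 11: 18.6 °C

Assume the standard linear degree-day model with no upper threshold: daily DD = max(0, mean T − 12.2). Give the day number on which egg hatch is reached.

Daily DD above 12.2 °C: 12.2, 10.1, 0.0, 4.8, 0.0, 3.0, 17.5, 5.9, 6.0, 2.9, 6.4.
Cumulative: 12.2, 22.3, 22.3, 27.1, 27.1, 30.1, 47.6, 53.5, 59.5, 62.4, 68.8.
The total first reaches 44 DD on day 7.

day 7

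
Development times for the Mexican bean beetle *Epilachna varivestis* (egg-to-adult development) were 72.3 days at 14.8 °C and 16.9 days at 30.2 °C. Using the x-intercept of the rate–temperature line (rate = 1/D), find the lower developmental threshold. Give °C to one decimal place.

10.1 °C

Under the model K = D·(T − T_b), so D₁·(T₁ − T_b) = D₂·(T₂ − T_b).
72.3·(14.8 − T_b) = 16.9·(30.2 − T_b)
T_b = (72.3·14.8 − 16.9·30.2) / (72.3 − 16.9) = 559.66 / 55.4 = 10.102 °C ≈ 10.1 °C.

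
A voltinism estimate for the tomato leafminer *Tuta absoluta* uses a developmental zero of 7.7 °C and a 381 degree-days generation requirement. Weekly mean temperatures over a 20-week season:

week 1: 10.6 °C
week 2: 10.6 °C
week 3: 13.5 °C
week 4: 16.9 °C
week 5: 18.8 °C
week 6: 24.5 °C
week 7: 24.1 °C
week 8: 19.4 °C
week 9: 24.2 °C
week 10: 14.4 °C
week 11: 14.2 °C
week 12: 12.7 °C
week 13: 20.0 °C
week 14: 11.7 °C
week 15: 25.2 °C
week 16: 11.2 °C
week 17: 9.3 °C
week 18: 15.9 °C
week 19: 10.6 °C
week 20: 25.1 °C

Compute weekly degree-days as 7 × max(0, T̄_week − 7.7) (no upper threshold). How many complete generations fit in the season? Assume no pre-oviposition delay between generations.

Weekly DD (7 × max(0, T̄ − 7.7)): 20.3, 20.3, 40.6, 64.4, 77.7, 117.6, 114.8, 81.9, 115.5, 46.9, 45.5, 35.0, 86.1, 28.0, 122.5, 24.5, 11.2, 57.4, 20.3, 121.8.
Season total = 1252.3 DD.
Complete generations = ⌊1252.3 / 381⌋ = 3.

3 generations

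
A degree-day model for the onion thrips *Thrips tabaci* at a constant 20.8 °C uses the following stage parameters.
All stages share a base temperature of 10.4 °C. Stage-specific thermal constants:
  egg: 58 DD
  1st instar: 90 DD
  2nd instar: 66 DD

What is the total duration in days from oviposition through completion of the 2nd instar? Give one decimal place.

Daily accumulation at 20.8 °C = 20.8 − 10.4 = 10.4 DD/day.
Total K = 58 + 90 + 66 = 214 DD.
Total duration = 214 / 10.4 = 20.577 ≈ 20.6 days.

20.6 days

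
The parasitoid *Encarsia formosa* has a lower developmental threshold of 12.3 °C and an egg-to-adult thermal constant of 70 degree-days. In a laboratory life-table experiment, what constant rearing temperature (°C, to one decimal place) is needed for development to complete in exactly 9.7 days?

19.5 °C

Required daily accumulation = 70 / 9.7 = 7.216 DD/day.
T = T_base + 7.216 = 12.3 + 7.216 = 19.516 ≈ 19.5 °C.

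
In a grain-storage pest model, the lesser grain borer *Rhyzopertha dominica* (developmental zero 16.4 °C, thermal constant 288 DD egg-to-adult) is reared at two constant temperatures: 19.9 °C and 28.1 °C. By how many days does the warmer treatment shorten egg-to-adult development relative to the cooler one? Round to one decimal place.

At 19.9 °C: 288 / (19.9 − 16.4) = 288 / 3.5 = 82.286 d.
At 28.1 °C: 288 / (28.1 − 16.4) = 288 / 11.7 = 24.615 d.
Difference = |82.286 − 24.615| = 57.670 ≈ 57.7 days.

57.7 days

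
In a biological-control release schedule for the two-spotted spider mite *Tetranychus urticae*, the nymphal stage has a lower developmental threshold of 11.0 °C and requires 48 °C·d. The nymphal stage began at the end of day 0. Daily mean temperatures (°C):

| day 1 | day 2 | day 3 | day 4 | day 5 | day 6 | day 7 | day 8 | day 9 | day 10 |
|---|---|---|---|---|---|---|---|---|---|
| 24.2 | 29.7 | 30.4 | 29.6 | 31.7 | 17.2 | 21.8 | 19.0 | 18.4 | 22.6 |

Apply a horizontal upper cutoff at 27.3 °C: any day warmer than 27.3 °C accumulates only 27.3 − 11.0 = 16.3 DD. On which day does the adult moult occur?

Daily DD above 11.0 °C (capped at 16.3): 13.2, 16.3, 16.3, 16.3, 16.3, 6.2, 10.8, 8.0, 7.4, 11.6.
Cumulative: 13.2, 29.5, 45.8, 62.1, 78.4, 84.6, 95.4, 103.4, 110.8, 122.4.
The total first reaches 48 DD on day 4.

day 4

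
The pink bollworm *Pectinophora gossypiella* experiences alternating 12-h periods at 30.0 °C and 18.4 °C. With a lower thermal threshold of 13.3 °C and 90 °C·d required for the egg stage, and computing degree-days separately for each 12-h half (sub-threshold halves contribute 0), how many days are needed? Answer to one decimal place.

8.3 days

Day half: max(0, 30.0 − 13.3) × 0.5 = 16.7 × 0.5 = 8.35 DD.
Night half: max(0, 18.4 − 13.3) × 0.5 = 5.1 × 0.5 = 2.55 DD.
Per 24 h: 10.90 DD/day.
Duration = 90 / 10.90 = 8.257 ≈ 8.3 days.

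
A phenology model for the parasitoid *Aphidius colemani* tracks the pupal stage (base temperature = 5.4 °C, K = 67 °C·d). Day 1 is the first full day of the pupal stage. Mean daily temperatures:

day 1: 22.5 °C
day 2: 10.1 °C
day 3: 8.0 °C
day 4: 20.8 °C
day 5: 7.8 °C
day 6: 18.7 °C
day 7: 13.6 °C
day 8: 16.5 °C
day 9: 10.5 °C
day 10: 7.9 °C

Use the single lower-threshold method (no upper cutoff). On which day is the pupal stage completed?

day 8

Daily DD above 5.4 °C: 17.1, 4.7, 2.6, 15.4, 2.4, 13.3, 8.2, 11.1, 5.1, 2.5.
Cumulative: 17.1, 21.8, 24.4, 39.8, 42.2, 55.5, 63.7, 74.8, 79.9, 82.4.
The total first reaches 67 DD on day 8.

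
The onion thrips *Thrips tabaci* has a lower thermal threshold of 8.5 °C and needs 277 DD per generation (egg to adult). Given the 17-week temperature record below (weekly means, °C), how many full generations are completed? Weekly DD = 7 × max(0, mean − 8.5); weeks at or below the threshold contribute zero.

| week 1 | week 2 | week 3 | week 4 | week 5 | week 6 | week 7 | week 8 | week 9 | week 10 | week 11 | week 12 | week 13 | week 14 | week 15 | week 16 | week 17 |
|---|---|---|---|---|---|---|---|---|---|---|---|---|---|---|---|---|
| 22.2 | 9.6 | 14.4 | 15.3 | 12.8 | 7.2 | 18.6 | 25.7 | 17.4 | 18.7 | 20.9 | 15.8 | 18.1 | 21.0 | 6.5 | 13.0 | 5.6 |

3 generations

Weekly DD (7 × max(0, T̄ − 8.5)): 95.9, 7.7, 41.3, 47.6, 30.1, 0.0, 70.7, 120.4, 62.3, 71.4, 86.8, 51.1, 67.2, 87.5, 0.0, 31.5, 0.0.
Season total = 871.5 DD.
Complete generations = ⌊871.5 / 277⌋ = 3.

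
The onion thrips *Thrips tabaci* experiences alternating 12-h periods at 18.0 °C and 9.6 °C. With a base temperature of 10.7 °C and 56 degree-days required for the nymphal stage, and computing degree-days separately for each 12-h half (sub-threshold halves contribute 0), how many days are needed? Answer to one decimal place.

Day half: max(0, 18.0 − 10.7) × 0.5 = 7.3 × 0.5 = 3.65 DD.
Night half: max(0, 9.6 − 10.7) × 0.5 = 0.0 × 0.5 = 0.00 DD.
Per 24 h: 3.65 DD/day.
Duration = 56 / 3.65 = 15.342 ≈ 15.3 days.

15.3 days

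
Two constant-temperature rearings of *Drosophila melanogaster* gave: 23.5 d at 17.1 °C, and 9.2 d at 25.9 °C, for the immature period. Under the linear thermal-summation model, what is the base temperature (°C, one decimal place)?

Equal thermal constants: D₁(T₁ − T_b) = D₂(T₂ − T_b).
23.5·(17.1 − T_b) = 9.2·(25.9 − T_b)
T_b = (23.5·17.1 − 9.2·25.9) / (23.5 − 9.2) = 163.57 / 14.3 = 11.438 °C ≈ 11.4 °C.

11.4 °C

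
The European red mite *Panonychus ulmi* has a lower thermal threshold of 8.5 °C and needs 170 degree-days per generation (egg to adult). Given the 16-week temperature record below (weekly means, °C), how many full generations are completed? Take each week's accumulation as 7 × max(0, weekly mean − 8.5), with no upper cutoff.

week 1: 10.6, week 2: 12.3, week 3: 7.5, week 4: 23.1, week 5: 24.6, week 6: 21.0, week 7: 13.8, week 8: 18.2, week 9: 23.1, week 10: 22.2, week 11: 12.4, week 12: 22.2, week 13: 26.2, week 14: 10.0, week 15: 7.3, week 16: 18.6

5 generations

Weekly DD (7 × max(0, T̄ − 8.5)): 14.7, 26.6, 0.0, 102.2, 112.7, 87.5, 37.1, 67.9, 102.2, 95.9, 27.3, 95.9, 123.9, 10.5, 0.0, 70.7.
Season total = 975.1 DD.
Complete generations = ⌊975.1 / 170⌋ = 5.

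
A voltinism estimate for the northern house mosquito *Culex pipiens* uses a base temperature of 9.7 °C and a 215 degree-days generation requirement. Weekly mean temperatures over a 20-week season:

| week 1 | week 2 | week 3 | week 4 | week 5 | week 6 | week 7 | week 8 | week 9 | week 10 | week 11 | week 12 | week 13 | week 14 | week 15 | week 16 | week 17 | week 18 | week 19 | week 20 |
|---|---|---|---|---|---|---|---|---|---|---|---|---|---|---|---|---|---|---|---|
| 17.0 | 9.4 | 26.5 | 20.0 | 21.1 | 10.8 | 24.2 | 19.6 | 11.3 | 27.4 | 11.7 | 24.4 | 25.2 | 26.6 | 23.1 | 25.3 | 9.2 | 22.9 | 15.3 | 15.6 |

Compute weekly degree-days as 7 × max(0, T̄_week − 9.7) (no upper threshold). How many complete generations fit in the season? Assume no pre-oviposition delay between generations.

Weekly DD (7 × max(0, T̄ − 9.7)): 51.1, 0.0, 117.6, 72.1, 79.8, 7.7, 101.5, 69.3, 11.2, 123.9, 14.0, 102.9, 108.5, 118.3, 93.8, 109.2, 0.0, 92.4, 39.2, 41.3.
Season total = 1353.8 DD.
Complete generations = ⌊1353.8 / 215⌋ = 6.

6 generations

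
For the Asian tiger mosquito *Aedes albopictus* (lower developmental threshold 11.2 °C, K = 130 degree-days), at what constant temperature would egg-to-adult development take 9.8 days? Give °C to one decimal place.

24.5 °C

Required daily accumulation = 130 / 9.8 = 13.265 DD/day.
T = T_base + 13.265 = 11.2 + 13.265 = 24.465 ≈ 24.5 °C.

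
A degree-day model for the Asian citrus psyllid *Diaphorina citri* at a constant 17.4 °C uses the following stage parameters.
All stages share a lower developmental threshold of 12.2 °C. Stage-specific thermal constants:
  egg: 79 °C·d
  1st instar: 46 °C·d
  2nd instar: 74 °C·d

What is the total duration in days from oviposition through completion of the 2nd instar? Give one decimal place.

Daily accumulation at 17.4 °C = 17.4 − 12.2 = 5.2 DD/day.
Total K = 79 + 46 + 74 = 199 DD.
Total duration = 199 / 5.2 = 38.269 ≈ 38.3 days.

38.3 days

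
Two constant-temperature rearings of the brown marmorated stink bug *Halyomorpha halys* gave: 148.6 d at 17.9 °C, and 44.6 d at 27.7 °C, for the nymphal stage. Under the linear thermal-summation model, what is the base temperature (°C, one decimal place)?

Linear rate model ⇒ the product D·(T − T_b) is constant across temperatures.
148.6·(17.9 − T_b) = 44.6·(27.7 − T_b)
T_b = (148.6·17.9 − 44.6·27.7) / (148.6 − 44.6) = 1424.52 / 104.0 = 13.697 °C ≈ 13.7 °C.

13.7 °C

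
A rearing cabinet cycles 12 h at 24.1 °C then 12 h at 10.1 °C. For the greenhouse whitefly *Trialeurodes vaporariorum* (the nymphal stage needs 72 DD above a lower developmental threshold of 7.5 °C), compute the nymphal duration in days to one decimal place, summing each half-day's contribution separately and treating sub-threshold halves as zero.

7.5 days

Day half: max(0, 24.1 − 7.5) × 0.5 = 16.6 × 0.5 = 8.30 DD.
Night half: max(0, 10.1 − 7.5) × 0.5 = 2.6 × 0.5 = 1.30 DD.
Per 24 h: 9.60 DD/day.
Duration = 72 / 9.60 = 7.500 ≈ 7.5 days.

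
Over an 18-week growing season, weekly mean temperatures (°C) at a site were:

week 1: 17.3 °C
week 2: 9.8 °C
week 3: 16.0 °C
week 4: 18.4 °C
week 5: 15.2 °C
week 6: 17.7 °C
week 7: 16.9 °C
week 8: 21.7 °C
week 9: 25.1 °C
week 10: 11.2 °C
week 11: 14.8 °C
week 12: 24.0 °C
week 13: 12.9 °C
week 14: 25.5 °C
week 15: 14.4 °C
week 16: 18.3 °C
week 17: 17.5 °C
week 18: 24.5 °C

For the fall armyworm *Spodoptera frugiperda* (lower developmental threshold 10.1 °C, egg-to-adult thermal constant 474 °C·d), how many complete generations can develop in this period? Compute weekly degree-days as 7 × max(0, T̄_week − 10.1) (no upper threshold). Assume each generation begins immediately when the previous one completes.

Weekly DD (7 × max(0, T̄ − 10.1)): 50.4, 0.0, 41.3, 58.1, 35.7, 53.2, 47.6, 81.2, 105.0, 7.7, 32.9, 97.3, 19.6, 107.8, 30.1, 57.4, 51.8, 100.8.
Season total = 977.9 DD.
Complete generations = ⌊977.9 / 474⌋ = 2.

2 generations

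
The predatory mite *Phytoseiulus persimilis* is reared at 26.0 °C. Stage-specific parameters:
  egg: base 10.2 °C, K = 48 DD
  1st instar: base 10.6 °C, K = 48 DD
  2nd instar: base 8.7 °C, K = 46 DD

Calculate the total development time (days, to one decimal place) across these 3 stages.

8.8 days

egg: 48 / (26.0 − 10.2) = 48 / 15.8 = 3.038 d.
1st instar: 48 / (26.0 − 10.6) = 48 / 15.4 = 3.117 d.
2nd instar: 46 / (26.0 − 8.7) = 46 / 17.3 = 2.659 d.
Sum = 8.814 ≈ 8.8 days.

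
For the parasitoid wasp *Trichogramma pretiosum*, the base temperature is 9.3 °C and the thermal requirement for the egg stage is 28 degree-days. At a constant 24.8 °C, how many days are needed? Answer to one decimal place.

Daily accumulation = 24.8 − 9.3 = 15.5 DD/day.
Duration = 28 / 15.5 = 1.806 ≈ 1.8 days.

1.8 days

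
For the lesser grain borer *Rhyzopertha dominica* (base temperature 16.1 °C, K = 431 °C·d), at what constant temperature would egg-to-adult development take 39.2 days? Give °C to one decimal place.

Required daily accumulation = 431 / 39.2 = 10.995 DD/day.
T = T_base + 10.995 = 16.1 + 10.995 = 27.095 ≈ 27.1 °C.

27.1 °C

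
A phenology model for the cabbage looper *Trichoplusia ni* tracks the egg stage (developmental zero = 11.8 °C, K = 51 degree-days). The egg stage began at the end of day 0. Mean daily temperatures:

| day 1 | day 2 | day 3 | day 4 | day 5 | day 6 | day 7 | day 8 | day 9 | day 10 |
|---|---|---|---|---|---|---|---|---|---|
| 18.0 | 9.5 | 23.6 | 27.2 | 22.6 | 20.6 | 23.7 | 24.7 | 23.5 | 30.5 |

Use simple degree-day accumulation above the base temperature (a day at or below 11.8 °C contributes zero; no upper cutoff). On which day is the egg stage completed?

Daily DD above 11.8 °C: 6.2, 0.0, 11.8, 15.4, 10.8, 8.8, 11.9, 12.9, 11.7, 18.7.
Cumulative: 6.2, 6.2, 18.0, 33.4, 44.2, 53.0, 64.9, 77.8, 89.5, 108.2.
The total first reaches 51 DD on day 6.

day 6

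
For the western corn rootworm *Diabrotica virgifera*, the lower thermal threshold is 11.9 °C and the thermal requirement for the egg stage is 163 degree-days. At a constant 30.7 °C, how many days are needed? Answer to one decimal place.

8.7 days

Daily accumulation = 30.7 − 11.9 = 18.8 DD/day.
Duration = 163 / 18.8 = 8.670 ≈ 8.7 days.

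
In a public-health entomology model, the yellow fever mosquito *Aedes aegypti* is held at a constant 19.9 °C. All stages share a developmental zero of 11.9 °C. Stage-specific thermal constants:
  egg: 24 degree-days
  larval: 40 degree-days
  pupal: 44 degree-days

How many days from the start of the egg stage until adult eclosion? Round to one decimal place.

13.5 days

Daily accumulation at 19.9 °C = 19.9 − 11.9 = 8.0 DD/day.
Total K = 24 + 40 + 44 = 108 DD.
Total duration = 108 / 8.0 = 13.500 ≈ 13.5 days.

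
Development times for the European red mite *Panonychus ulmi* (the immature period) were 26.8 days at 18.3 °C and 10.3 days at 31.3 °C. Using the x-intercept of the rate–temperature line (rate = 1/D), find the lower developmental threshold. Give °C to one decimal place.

Equal thermal constants: D₁(T₁ − T_b) = D₂(T₂ − T_b).
26.8·(18.3 − T_b) = 10.3·(31.3 − T_b)
T_b = (26.8·18.3 − 10.3·31.3) / (26.8 − 10.3) = 168.05 / 16.5 = 10.185 °C ≈ 10.2 °C.

10.2 °C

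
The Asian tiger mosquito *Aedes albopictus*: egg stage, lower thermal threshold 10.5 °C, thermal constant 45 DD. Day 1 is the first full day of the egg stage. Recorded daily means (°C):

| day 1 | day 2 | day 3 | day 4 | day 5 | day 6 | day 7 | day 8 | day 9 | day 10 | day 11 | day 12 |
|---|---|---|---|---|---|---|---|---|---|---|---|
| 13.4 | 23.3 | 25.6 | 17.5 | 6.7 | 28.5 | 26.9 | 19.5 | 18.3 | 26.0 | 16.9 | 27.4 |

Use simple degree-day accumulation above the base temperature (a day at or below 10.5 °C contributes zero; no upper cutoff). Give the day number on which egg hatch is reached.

day 6

Daily DD above 10.5 °C: 2.9, 12.8, 15.1, 7.0, 0.0, 18.0, 16.4, 9.0, 7.8, 15.5, 6.4, 16.9.
Cumulative: 2.9, 15.7, 30.8, 37.8, 37.8, 55.8, 72.2, 81.2, 89.0, 104.5, 110.9, 127.8.
The total first reaches 45 DD on day 6.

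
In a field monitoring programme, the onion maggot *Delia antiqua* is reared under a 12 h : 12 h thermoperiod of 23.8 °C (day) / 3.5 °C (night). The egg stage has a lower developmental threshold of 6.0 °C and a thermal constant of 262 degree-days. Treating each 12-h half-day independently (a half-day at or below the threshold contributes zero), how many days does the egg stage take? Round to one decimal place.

29.4 days

Day half: max(0, 23.8 − 6.0) × 0.5 = 17.8 × 0.5 = 8.90 DD.
Night half: max(0, 3.5 − 6.0) × 0.5 = 0.0 × 0.5 = 0.00 DD.
Per 24 h: 8.90 DD/day.
Duration = 262 / 8.90 = 29.438 ≈ 29.4 days.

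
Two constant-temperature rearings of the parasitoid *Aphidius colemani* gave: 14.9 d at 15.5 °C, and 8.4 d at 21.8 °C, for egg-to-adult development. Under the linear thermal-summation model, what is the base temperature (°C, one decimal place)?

Linear rate model ⇒ the product D·(T − T_b) is constant across temperatures.
14.9·(15.5 − T_b) = 8.4·(21.8 − T_b)
T_b = (14.9·15.5 − 8.4·21.8) / (14.9 − 8.4) = 47.83 / 6.5 = 7.358 °C ≈ 7.4 °C.

7.4 °C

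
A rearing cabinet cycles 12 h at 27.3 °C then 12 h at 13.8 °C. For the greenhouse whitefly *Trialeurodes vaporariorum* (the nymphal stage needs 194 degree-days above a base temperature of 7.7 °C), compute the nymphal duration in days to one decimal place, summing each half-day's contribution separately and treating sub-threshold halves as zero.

15.1 days

Day half: max(0, 27.3 − 7.7) × 0.5 = 19.6 × 0.5 = 9.80 DD.
Night half: max(0, 13.8 − 7.7) × 0.5 = 6.1 × 0.5 = 3.05 DD.
Per 24 h: 12.85 DD/day.
Duration = 194 / 12.85 = 15.097 ≈ 15.1 days.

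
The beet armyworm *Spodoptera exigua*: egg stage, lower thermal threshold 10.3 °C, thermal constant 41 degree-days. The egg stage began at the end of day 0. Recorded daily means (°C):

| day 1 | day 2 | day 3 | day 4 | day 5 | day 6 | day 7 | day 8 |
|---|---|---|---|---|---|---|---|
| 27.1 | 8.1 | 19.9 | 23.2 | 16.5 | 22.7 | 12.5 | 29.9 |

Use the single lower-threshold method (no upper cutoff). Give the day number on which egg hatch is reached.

day 5

Daily DD above 10.3 °C: 16.8, 0.0, 9.6, 12.9, 6.2, 12.4, 2.2, 19.6.
Cumulative: 16.8, 16.8, 26.4, 39.3, 45.5, 57.9, 60.1, 79.7.
The total first reaches 41 DD on day 5.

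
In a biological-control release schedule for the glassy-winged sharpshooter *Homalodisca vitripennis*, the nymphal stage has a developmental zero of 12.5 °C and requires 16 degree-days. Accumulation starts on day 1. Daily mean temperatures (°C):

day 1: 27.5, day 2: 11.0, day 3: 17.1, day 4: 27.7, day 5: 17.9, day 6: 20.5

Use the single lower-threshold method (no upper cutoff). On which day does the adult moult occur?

day 3

Daily DD above 12.5 °C: 15.0, 0.0, 4.6, 15.2, 5.4, 8.0.
Cumulative: 15.0, 15.0, 19.6, 34.8, 40.2, 48.2.
The total first reaches 16 DD on day 3.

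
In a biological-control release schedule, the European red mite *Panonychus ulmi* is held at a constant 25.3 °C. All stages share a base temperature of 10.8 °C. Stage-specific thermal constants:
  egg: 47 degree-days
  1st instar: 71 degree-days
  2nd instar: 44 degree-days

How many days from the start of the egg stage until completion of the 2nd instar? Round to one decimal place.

Daily accumulation at 25.3 °C = 25.3 − 10.8 = 14.5 DD/day.
Total K = 47 + 71 + 44 = 162 DD.
Total duration = 162 / 14.5 = 11.172 ≈ 11.2 days.

11.2 days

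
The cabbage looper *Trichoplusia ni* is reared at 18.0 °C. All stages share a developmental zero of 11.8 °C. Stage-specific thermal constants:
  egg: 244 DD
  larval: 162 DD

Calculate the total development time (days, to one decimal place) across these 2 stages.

Daily accumulation at 18.0 °C = 18.0 − 11.8 = 6.2 DD/day.
Total K = 244 + 162 = 406 DD.
Total duration = 406 / 6.2 = 65.484 ≈ 65.5 days.

65.5 days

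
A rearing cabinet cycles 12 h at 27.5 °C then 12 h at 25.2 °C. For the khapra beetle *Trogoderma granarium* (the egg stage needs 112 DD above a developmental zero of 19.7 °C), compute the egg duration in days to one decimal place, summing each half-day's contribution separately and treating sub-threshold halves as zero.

Day half: max(0, 27.5 − 19.7) × 0.5 = 7.8 × 0.5 = 3.90 DD.
Night half: max(0, 25.2 − 19.7) × 0.5 = 5.5 × 0.5 = 2.75 DD.
Per 24 h: 6.65 DD/day.
Duration = 112 / 6.65 = 16.842 ≈ 16.8 days.

16.8 days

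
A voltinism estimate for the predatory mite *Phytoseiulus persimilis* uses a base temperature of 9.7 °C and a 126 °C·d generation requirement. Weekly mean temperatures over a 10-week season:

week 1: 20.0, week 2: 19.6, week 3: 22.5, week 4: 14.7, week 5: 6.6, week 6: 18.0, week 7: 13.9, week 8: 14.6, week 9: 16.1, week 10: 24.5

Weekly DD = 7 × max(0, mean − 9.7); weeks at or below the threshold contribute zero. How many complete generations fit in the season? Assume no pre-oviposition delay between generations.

4 generations

Weekly DD (7 × max(0, T̄ − 9.7)): 72.1, 69.3, 89.6, 35.0, 0.0, 58.1, 29.4, 34.3, 44.8, 103.6.
Season total = 536.2 DD.
Complete generations = ⌊536.2 / 126⌋ = 4.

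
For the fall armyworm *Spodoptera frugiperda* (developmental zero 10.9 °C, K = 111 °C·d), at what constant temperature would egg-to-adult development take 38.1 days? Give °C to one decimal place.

13.8 °C

Required daily accumulation = 111 / 38.1 = 2.913 DD/day.
T = T_base + 2.913 = 10.9 + 2.913 = 13.813 ≈ 13.8 °C.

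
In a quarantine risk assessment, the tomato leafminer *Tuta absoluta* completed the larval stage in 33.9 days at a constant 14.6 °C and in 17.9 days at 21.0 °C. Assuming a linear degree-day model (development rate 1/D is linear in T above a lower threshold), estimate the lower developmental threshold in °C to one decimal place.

Equal thermal constants: D₁(T₁ − T_b) = D₂(T₂ − T_b).
33.9·(14.6 − T_b) = 17.9·(21.0 − T_b)
T_b = (33.9·14.6 − 17.9·21.0) / (33.9 − 17.9) = 119.04 / 16.0 = 7.440 °C ≈ 7.4 °C.

7.4 °C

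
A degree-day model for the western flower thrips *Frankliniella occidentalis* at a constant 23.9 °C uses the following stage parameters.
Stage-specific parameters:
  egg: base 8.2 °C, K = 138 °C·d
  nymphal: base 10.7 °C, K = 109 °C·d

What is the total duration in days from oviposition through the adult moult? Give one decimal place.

egg: 138 / (23.9 − 8.2) = 138 / 15.7 = 8.790 d.
nymphal: 109 / (23.9 − 10.7) = 109 / 13.2 = 8.258 d.
Sum = 17.047 ≈ 17.0 days.

17.0 days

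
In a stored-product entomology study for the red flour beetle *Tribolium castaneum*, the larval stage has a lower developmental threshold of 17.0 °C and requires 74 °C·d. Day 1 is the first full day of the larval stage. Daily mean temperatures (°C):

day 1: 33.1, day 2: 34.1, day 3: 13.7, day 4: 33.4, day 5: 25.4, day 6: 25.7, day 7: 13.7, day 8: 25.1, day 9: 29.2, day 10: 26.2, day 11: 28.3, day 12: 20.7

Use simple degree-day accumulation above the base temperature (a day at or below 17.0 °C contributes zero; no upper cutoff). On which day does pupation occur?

day 8

Daily DD above 17.0 °C: 16.1, 17.1, 0.0, 16.4, 8.4, 8.7, 0.0, 8.1, 12.2, 9.2, 11.3, 3.7.
Cumulative: 16.1, 33.2, 33.2, 49.6, 58.0, 66.7, 66.7, 74.8, 87.0, 96.2, 107.5, 111.2.
The total first reaches 74 DD on day 8.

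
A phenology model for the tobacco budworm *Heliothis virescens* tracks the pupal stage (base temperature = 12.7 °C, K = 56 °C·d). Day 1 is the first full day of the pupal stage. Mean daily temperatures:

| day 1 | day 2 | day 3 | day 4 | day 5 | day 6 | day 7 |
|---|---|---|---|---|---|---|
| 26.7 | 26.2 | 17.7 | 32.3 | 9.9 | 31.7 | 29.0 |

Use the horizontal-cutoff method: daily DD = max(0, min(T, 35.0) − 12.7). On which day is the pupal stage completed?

day 6

Daily DD above 12.7 °C (capped at 22.3): 14.0, 13.5, 5.0, 19.6, 0.0, 19.0, 16.3.
Cumulative: 14.0, 27.5, 32.5, 52.1, 52.1, 71.1, 87.4.
The total first reaches 56 DD on day 6.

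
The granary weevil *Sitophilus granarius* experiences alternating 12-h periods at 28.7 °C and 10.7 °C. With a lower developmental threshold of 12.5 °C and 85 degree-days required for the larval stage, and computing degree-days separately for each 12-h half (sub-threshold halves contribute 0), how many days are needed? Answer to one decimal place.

10.5 days

Day half: max(0, 28.7 − 12.5) × 0.5 = 16.2 × 0.5 = 8.10 DD.
Night half: max(0, 10.7 − 12.5) × 0.5 = 0.0 × 0.5 = 0.00 DD.
Per 24 h: 8.10 DD/day.
Duration = 85 / 8.10 = 10.494 ≈ 10.5 days.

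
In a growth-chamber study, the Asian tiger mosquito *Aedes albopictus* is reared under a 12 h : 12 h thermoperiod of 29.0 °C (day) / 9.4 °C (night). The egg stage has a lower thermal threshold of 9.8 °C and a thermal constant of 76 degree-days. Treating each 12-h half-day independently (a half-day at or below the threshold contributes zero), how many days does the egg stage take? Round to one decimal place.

Day half: max(0, 29.0 − 9.8) × 0.5 = 19.2 × 0.5 = 9.60 DD.
Night half: max(0, 9.4 − 9.8) × 0.5 = 0.0 × 0.5 = 0.00 DD.
Per 24 h: 9.60 DD/day.
Duration = 76 / 9.60 = 7.917 ≈ 7.9 days.

7.9 days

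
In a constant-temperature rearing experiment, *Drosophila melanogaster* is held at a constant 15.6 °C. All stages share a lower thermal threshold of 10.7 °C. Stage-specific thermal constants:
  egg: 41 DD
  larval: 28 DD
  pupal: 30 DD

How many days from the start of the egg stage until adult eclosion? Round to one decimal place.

Daily accumulation at 15.6 °C = 15.6 − 10.7 = 4.9 DD/day.
Total K = 41 + 28 + 30 = 99 DD.
Total duration = 99 / 4.9 = 20.204 ≈ 20.2 days.

20.2 days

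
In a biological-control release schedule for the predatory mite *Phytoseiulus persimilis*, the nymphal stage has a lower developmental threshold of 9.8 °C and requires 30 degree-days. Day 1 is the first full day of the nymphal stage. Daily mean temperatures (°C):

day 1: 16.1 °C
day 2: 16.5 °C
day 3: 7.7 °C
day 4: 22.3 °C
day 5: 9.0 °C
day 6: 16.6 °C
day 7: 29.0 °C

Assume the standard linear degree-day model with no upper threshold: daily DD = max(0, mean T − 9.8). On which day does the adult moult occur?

day 6

Daily DD above 9.8 °C: 6.3, 6.7, 0.0, 12.5, 0.0, 6.8, 19.2.
Cumulative: 6.3, 13.0, 13.0, 25.5, 25.5, 32.3, 51.5.
The total first reaches 30 DD on day 6.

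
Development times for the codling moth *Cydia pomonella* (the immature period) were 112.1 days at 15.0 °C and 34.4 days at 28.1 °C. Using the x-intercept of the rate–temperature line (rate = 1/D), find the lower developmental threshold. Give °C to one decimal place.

Under the model K = D·(T − T_b), so D₁·(T₁ − T_b) = D₂·(T₂ − T_b).
112.1·(15.0 − T_b) = 34.4·(28.1 − T_b)
T_b = (112.1·15.0 − 34.4·28.1) / (112.1 − 34.4) = 714.86 / 77.7 = 9.200 °C ≈ 9.2 °C.

9.2 °C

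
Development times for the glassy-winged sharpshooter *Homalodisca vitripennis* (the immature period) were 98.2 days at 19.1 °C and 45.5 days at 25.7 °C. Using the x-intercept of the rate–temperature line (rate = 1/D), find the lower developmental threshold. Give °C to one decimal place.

13.4 °C

Under the model K = D·(T − T_b), so D₁·(T₁ − T_b) = D₂·(T₂ − T_b).
98.2·(19.1 − T_b) = 45.5·(25.7 − T_b)
T_b = (98.2·19.1 − 45.5·25.7) / (98.2 − 45.5) = 706.27 / 52.7 = 13.402 °C ≈ 13.4 °C.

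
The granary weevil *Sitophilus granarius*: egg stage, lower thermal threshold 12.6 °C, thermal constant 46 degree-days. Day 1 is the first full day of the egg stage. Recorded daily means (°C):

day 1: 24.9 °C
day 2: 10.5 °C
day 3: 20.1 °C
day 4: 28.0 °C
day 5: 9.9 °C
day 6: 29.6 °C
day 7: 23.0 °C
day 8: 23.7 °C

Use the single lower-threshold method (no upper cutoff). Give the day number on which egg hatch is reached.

Daily DD above 12.6 °C: 12.3, 0.0, 7.5, 15.4, 0.0, 17.0, 10.4, 11.1.
Cumulative: 12.3, 12.3, 19.8, 35.2, 35.2, 52.2, 62.6, 73.7.
The total first reaches 46 DD on day 6.

day 6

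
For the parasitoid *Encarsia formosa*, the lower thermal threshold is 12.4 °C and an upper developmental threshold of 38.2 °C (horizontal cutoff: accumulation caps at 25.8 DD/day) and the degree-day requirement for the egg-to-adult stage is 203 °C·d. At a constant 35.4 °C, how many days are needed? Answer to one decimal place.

Daily accumulation = 35.4 − 12.4 = 23.0 DD/day.
Duration = 203 / 23.0 = 8.826 ≈ 8.8 days.

8.8 days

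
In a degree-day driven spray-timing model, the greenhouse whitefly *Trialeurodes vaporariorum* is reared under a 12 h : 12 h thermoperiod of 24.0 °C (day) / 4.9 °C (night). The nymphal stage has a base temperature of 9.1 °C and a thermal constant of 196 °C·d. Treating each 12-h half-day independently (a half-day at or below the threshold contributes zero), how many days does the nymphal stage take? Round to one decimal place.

Day half: max(0, 24.0 − 9.1) × 0.5 = 14.9 × 0.5 = 7.45 DD.
Night half: max(0, 4.9 − 9.1) × 0.5 = 0.0 × 0.5 = 0.00 DD.
Per 24 h: 7.45 DD/day.
Duration = 196 / 7.45 = 26.309 ≈ 26.3 days.

26.3 days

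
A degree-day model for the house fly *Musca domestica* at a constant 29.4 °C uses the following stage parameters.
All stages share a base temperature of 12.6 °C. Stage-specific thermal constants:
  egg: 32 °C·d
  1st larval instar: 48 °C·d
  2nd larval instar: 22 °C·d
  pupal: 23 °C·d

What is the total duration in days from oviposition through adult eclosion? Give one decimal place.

7.4 days

Daily accumulation at 29.4 °C = 29.4 − 12.6 = 16.8 DD/day.
Total K = 32 + 48 + 22 + 23 = 125 DD.
Total duration = 125 / 16.8 = 7.440 ≈ 7.4 days.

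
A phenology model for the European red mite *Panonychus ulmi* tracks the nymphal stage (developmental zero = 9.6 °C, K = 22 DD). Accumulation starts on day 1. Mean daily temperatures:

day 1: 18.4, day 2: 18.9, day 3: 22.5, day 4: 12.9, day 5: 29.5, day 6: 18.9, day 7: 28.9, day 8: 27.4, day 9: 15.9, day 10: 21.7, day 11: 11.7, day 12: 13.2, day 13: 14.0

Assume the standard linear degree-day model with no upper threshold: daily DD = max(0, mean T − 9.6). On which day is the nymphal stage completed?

day 3

Daily DD above 9.6 °C: 8.8, 9.3, 12.9, 3.3, 19.9, 9.3, 19.3, 17.8, 6.3, 12.1, 2.1, 3.6, 4.4.
Cumulative: 8.8, 18.1, 31.0, 34.3, 54.2, 63.5, 82.8, 100.6, 106.9, 119.0, 121.1, 124.7, 129.1.
The total first reaches 22 DD on day 3.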